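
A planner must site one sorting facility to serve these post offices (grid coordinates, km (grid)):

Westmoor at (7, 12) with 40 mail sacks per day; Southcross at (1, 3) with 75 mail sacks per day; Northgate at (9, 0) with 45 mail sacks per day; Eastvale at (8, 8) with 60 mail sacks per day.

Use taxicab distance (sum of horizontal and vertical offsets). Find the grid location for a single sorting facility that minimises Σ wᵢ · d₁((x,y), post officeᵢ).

(7, 3)

Manhattan distance separates: Σwᵢ(|x−xᵢ|+|y−yᵢ|) = Σwᵢ|x−xᵢ| + Σwᵢ|y−yᵢ|, so x and y are optimised independently as 1-D weighted medians.
Total weight W = 220; half = 110.
x-coordinate, sorted with cumulative weight:
  x=1 (Southcross, w=75) cum 75
  x=7 (Westmoor, w=40) cum 115  ← median
  x=8 (Eastvale, w=60) cum 175
  x=9 (Northgate, w=45) cum 220
⇒ x* = 7
y-coordinate, sorted with cumulative weight:
  y=0 (Northgate, w=45) cum 45
  y=3 (Southcross, w=75) cum 120  ← median
  y=8 (Eastvale, w=60) cum 180
  y=12 (Westmoor, w=40) cum 220
⇒ y* = 3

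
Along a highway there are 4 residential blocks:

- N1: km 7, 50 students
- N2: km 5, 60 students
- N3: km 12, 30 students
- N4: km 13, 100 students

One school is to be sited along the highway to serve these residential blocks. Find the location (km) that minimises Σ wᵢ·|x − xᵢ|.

x = 12

For a sum of weighted absolute distances on a line, the optimum is the weighted median (not the mean). Total weight W = 240; half-weight = 120.
Sort by position and accumulate weight:
  km 5 (N2, w=60) → cum 60
  km 7 (N1, w=50) → cum 110
  km 12 (N3, w=30) → cum 140  ≥ 120 → median here
  km 13 (N4, w=100) → cum 240
Optimal location: km 12.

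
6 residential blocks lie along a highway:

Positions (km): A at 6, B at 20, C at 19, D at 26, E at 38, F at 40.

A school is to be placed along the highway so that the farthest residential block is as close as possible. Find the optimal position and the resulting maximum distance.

The 1-center on a line is the midpoint of the two extreme points: leftmost at 6, rightmost at 40.
Optimal location = (6 + 40)/2 = 23; maximum distance = (40 − 6)/2 = 17.

location 23, max distance 17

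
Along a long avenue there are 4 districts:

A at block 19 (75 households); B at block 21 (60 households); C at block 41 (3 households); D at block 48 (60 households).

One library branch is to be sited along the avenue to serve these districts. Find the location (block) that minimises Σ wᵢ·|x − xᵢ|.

x = 21

For a sum of weighted absolute distances on a line, the optimum is the weighted median (not the mean). Total weight W = 198; half-weight = 99.
Sort by position and accumulate weight:
  block 19 (A, w=75) → cum 75
  block 21 (B, w=60) → cum 135  ≥ 99 → median here
  block 41 (C, w=3) → cum 138
  block 48 (D, w=60) → cum 198
Optimal location: block 21.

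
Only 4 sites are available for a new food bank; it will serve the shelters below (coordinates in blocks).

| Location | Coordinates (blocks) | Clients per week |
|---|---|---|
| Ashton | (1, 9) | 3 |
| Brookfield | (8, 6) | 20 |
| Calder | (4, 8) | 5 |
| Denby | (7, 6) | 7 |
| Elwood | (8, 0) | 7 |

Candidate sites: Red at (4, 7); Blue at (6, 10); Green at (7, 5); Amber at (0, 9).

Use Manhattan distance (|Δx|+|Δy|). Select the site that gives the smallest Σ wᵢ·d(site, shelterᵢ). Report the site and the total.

Green, total 149 blocks

Total weighted distance at each candidate:
  Red (4, 7): total = 225
  Blue (6, 10): total = 277
  Green (7, 5): total = 149
  Amber (0, 9): total = 437
Minimum is at Green with total 149 blocks.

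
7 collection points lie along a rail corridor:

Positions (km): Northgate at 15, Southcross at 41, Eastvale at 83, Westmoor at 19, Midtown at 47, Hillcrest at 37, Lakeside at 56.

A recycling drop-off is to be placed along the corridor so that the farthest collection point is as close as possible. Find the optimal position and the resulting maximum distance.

location 49, max distance 34

The 1-center on a line is the midpoint of the two extreme points: leftmost at 15, rightmost at 83.
Optimal location = (15 + 83)/2 = 49; maximum distance = (83 − 15)/2 = 34.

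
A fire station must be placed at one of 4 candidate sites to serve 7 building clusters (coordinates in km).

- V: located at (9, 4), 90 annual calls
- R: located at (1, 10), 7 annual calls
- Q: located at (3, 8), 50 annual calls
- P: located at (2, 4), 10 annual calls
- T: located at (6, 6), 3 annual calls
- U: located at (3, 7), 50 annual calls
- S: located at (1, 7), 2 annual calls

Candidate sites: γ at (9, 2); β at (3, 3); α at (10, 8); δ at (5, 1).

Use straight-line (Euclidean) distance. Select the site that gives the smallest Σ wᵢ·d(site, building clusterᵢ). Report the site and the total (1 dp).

β, total 1084.2 km

Total weighted distance at each candidate:
  γ (9, 2): total = 1180.6
  β (3, 3): total = 1084.2
  α (10, 8): total = 1260.1
  δ (5, 1): total = 1271.3
Minimum is at β with total 1084.2 km.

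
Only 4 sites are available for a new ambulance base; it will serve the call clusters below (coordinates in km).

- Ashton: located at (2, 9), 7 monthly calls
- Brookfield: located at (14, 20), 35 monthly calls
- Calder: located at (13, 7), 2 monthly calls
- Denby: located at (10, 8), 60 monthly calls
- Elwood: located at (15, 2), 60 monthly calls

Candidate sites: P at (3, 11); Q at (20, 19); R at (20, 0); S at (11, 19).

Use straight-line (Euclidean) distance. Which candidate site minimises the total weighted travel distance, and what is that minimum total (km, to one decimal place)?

Total weighted distance at each candidate:
  P (3, 11): total = 1891.6
  Q (20, 19): total = 2340.0
  R (20, 0): total = 1983.0
  S (11, 19): total = 1939.8
Minimum is at P with total 1891.6 km.

P, total 1891.6 km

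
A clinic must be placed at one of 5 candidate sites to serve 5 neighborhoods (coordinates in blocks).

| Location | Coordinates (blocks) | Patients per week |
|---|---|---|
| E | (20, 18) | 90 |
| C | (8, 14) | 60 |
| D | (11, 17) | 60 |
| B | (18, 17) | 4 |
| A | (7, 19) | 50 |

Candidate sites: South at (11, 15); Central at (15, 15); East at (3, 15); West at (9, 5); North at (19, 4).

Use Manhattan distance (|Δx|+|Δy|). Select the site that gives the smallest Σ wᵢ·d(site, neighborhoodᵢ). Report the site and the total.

Total weighted distance at each candidate:
  South (11, 15): total = 1876
  Central (15, 15): total = 2180
  East (3, 15): total = 3228
  West (9, 5): total = 4484
  North (19, 4): total = 5276
Minimum is at South with total 1876 blocks.

South, total 1876 blocks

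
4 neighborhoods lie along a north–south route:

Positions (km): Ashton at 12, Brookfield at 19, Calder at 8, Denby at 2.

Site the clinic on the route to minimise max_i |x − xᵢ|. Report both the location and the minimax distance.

The 1-center on a line is the midpoint of the two extreme points: leftmost at 2, rightmost at 19.
Optimal location = (2 + 19)/2 = 10.5; maximum distance = (19 − 2)/2 = 8.5.

location 10.5, max distance 8.5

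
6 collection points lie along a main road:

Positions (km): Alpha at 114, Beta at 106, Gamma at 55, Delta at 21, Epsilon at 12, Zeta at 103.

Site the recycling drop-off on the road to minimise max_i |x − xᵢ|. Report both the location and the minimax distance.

The 1-center on a line is the midpoint of the two extreme points: leftmost at 12, rightmost at 114.
Optimal location = (12 + 114)/2 = 63; maximum distance = (114 − 12)/2 = 51.

location 63, max distance 51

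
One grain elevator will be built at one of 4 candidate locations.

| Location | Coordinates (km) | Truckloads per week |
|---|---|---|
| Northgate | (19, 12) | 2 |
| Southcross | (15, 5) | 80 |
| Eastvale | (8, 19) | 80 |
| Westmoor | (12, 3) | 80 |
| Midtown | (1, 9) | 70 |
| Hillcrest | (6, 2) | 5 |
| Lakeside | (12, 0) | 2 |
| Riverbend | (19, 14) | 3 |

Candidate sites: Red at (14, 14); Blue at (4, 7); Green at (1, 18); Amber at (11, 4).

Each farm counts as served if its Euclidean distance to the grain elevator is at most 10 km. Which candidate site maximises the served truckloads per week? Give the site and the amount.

Amber, covering 167

Coverage radius r = 10 km; a point is covered iff (Δx)²+(Δy)² ≤ 10² = 100.
  Red (14, 14): covers {Northgate, Southcross, Eastvale, Riverbend} → 165
  Blue (4, 7): covers {Westmoor, Midtown, Hillcrest} → 155
  Green (1, 18): covers {Eastvale, Midtown} → 150
  Amber (11, 4): covers {Southcross, Westmoor, Hillcrest, Lakeside} → 167
Maximum coverage at Amber: 167 truckloads per week.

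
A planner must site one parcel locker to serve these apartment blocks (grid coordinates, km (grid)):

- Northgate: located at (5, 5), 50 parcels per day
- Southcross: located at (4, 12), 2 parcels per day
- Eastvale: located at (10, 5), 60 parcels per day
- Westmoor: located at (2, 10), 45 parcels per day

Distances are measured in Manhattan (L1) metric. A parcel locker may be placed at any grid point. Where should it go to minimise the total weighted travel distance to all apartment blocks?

Manhattan distance separates: Σwᵢ(|x−xᵢ|+|y−yᵢ|) = Σwᵢ|x−xᵢ| + Σwᵢ|y−yᵢ|, so x and y are optimised independently as 1-D weighted medians.
Total weight W = 157; half = 78.5.
x-coordinate, sorted with cumulative weight:
  x=2 (Westmoor, w=45) cum 45
  x=4 (Southcross, w=2) cum 47
  x=5 (Northgate, w=50) cum 97  ← median
  x=10 (Eastvale, w=60) cum 157
⇒ x* = 5
y-coordinate, sorted with cumulative weight:
  y=5 (Northgate, w=50) cum 50
  y=5 (Eastvale, w=60) cum 110  ← median
  y=10 (Westmoor, w=45) cum 155
  y=12 (Southcross, w=2) cum 157
⇒ y* = 5

(5, 5)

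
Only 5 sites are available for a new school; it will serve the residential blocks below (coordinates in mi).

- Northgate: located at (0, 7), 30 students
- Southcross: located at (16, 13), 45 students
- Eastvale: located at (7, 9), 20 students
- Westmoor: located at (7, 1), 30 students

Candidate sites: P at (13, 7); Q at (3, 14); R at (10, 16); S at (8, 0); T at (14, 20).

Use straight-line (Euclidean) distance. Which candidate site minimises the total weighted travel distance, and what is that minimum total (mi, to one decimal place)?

Total weighted distance at each candidate:
  P (13, 7): total = 1072.9
  Q (3, 14): total = 1351.3
  R (10, 16): total = 1316.7
  S (8, 0): total = 1229.3
  T (14, 20): total = 1769.0
Minimum is at P with total 1072.9 mi.

P, total 1072.9 mi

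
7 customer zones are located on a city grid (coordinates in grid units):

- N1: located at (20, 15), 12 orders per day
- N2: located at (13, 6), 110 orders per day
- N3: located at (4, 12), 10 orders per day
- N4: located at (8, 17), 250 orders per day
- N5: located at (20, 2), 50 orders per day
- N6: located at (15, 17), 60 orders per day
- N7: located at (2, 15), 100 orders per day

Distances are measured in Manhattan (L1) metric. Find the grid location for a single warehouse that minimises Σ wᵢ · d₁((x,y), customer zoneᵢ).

(8, 17)

Manhattan distance separates: Σwᵢ(|x−xᵢ|+|y−yᵢ|) = Σwᵢ|x−xᵢ| + Σwᵢ|y−yᵢ|, so x and y are optimised independently as 1-D weighted medians.
Total weight W = 592; half = 296.
x-coordinate, sorted with cumulative weight:
  x=2 (N7, w=100) cum 100
  x=4 (N3, w=10) cum 110
  x=8 (N4, w=250) cum 360  ← median
  x=13 (N2, w=110) cum 470
  x=15 (N6, w=60) cum 530
  x=20 (N1, w=12) cum 542
  x=20 (N5, w=50) cum 592
⇒ x* = 8
y-coordinate, sorted with cumulative weight:
  y=2 (N5, w=50) cum 50
  y=6 (N2, w=110) cum 160
  y=12 (N3, w=10) cum 170
  y=15 (N1, w=12) cum 182
  y=15 (N7, w=100) cum 282
  y=17 (N4, w=250) cum 532  ← median
  y=17 (N6, w=60) cum 592
⇒ y* = 17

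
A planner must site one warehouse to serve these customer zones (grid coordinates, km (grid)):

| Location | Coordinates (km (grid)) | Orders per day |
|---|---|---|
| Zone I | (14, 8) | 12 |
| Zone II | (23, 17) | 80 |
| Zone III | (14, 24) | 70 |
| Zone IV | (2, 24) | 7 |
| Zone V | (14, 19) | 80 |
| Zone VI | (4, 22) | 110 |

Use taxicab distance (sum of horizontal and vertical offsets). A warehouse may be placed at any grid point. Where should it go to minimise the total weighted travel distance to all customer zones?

(14, 22)

Manhattan distance separates: Σwᵢ(|x−xᵢ|+|y−yᵢ|) = Σwᵢ|x−xᵢ| + Σwᵢ|y−yᵢ|, so x and y are optimised independently as 1-D weighted medians.
Total weight W = 359; half = 179.5.
x-coordinate, sorted with cumulative weight:
  x=2 (Zone IV, w=7) cum 7
  x=4 (Zone VI, w=110) cum 117
  x=14 (Zone I, w=12) cum 129
  x=14 (Zone III, w=70) cum 199  ← median
  x=14 (Zone V, w=80) cum 279
  x=23 (Zone II, w=80) cum 359
⇒ x* = 14
y-coordinate, sorted with cumulative weight:
  y=8 (Zone I, w=12) cum 12
  y=17 (Zone II, w=80) cum 92
  y=19 (Zone V, w=80) cum 172
  y=22 (Zone VI, w=110) cum 282  ← median
  y=24 (Zone III, w=70) cum 352
  y=24 (Zone IV, w=7) cum 359
⇒ y* = 22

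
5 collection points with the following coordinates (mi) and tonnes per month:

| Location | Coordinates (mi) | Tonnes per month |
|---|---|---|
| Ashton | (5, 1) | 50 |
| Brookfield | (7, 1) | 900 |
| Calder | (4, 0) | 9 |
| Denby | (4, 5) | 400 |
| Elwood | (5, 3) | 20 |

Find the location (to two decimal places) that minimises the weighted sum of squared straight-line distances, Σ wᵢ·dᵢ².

(6.01, 2.18)

The minimiser of Σwᵢ‖p−pᵢ‖² is the weighted centroid p* = (Σwᵢpᵢ)/(Σwᵢ).
Σwᵢ = 1379.
Σwᵢxᵢ = 50·5 + 900·7 + 9·4 + 400·4 + 20·5 = 8286.
Σwᵢyᵢ = 50·1 + 900·1 + 9·0 + 400·5 + 20·3 = 3010.
x* = 8286/1379 = 6.01, y* = 3010/1379 = 2.18.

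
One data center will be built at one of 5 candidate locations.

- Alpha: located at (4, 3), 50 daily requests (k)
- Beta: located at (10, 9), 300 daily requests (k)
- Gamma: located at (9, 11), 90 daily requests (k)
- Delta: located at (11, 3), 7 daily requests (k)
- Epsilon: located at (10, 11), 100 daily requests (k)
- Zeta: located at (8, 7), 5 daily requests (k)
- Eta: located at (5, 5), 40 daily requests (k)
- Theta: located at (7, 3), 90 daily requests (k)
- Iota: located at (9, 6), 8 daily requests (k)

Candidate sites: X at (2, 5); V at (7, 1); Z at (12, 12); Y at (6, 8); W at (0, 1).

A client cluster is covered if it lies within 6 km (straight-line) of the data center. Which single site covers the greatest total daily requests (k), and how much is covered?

Coverage radius r = 6 km; a point is covered iff (Δx)²+(Δy)² ≤ 6² = 36.
  X (2, 5): covers {Alpha, Eta, Theta} → 180
  V (7, 1): covers {Alpha, Delta, Eta, Theta, Iota} → 195
  Z (12, 12): covers {Beta, Gamma, Epsilon} → 490
  Y (6, 8): covers {Alpha, Beta, Gamma, Epsilon, Zeta, Eta, Theta, Iota} → 683
  W (0, 1): covers {Alpha} → 50
Maximum coverage at Y: 683 daily requests (k).

Y, covering 683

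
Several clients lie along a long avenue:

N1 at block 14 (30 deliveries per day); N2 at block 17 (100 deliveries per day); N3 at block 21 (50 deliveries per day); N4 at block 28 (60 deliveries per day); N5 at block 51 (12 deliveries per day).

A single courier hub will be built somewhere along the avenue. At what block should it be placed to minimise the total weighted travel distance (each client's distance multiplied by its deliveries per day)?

x = 17

For a sum of weighted absolute distances on a line, the optimum is the weighted median (not the mean). Total weight W = 252; half-weight = 126.
Sort by position and accumulate weight:
  block 14 (N1, w=30) → cum 30
  block 17 (N2, w=100) → cum 130  ≥ 126 → median here
  block 21 (N3, w=50) → cum 180
  block 28 (N4, w=60) → cum 240
  block 51 (N5, w=12) → cum 252
Optimal location: block 17.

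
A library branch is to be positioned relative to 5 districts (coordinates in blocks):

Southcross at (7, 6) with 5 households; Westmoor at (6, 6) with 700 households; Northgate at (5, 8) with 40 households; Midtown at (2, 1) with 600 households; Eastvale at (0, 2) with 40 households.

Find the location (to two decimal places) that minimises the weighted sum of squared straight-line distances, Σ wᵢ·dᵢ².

(4.07, 3.78)

The minimiser of Σwᵢ‖p−pᵢ‖² is the weighted centroid p* = (Σwᵢpᵢ)/(Σwᵢ).
Σwᵢ = 1385.
Σwᵢxᵢ = 5·7 + 700·6 + 40·5 + 600·2 + 40·0 = 5635.
Σwᵢyᵢ = 5·6 + 700·6 + 40·8 + 600·1 + 40·2 = 5230.
x* = 5635/1385 = 4.07, y* = 5230/1385 = 3.78.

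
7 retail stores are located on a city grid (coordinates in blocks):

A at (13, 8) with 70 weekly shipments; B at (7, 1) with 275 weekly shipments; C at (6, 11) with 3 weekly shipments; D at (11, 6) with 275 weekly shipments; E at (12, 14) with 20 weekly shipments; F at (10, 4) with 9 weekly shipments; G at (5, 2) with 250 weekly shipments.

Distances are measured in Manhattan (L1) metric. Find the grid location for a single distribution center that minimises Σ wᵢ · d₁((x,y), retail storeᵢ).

Manhattan distance separates: Σwᵢ(|x−xᵢ|+|y−yᵢ|) = Σwᵢ|x−xᵢ| + Σwᵢ|y−yᵢ|, so x and y are optimised independently as 1-D weighted medians.
Total weight W = 902; half = 451.
x-coordinate, sorted with cumulative weight:
  x=5 (G, w=250) cum 250
  x=6 (C, w=3) cum 253
  x=7 (B, w=275) cum 528  ← median
  x=10 (F, w=9) cum 537
  x=11 (D, w=275) cum 812
  x=12 (E, w=20) cum 832
  x=13 (A, w=70) cum 902
⇒ x* = 7
y-coordinate, sorted with cumulative weight:
  y=1 (B, w=275) cum 275
  y=2 (G, w=250) cum 525  ← median
  y=4 (F, w=9) cum 534
  y=6 (D, w=275) cum 809
  y=8 (A, w=70) cum 879
  y=11 (C, w=3) cum 882
  y=14 (E, w=20) cum 902
⇒ y* = 2

(7, 2)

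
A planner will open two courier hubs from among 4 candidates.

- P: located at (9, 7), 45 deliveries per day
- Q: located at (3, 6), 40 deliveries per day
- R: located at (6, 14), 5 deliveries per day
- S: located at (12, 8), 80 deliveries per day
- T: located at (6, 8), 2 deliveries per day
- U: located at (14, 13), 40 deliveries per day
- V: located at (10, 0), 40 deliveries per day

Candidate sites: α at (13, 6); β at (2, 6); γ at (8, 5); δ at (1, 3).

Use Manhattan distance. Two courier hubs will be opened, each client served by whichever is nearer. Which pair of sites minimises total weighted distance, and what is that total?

{α, β}, total 1257

Evaluate every pair (each demand assigned to the nearer of the two):
  {α, β}: total = 1257
  {α, γ}: total = 1280
  {α, δ}: total = 1438
  {β, γ}: total = 1640
  {γ, δ}: total = 1800
  {β, δ}: total = 2672
Best pair: {α, β} with total 1257.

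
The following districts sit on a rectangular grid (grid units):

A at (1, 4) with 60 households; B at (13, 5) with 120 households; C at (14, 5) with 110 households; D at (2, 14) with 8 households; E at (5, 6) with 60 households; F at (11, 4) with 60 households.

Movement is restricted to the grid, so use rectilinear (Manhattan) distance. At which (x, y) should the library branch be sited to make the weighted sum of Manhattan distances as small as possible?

(13, 5)

Manhattan distance separates: Σwᵢ(|x−xᵢ|+|y−yᵢ|) = Σwᵢ|x−xᵢ| + Σwᵢ|y−yᵢ|, so x and y are optimised independently as 1-D weighted medians.
Total weight W = 418; half = 209.
x-coordinate, sorted with cumulative weight:
  x=1 (A, w=60) cum 60
  x=2 (D, w=8) cum 68
  x=5 (E, w=60) cum 128
  x=11 (F, w=60) cum 188
  x=13 (B, w=120) cum 308  ← median
  x=14 (C, w=110) cum 418
⇒ x* = 13
y-coordinate, sorted with cumulative weight:
  y=4 (A, w=60) cum 60
  y=4 (F, w=60) cum 120
  y=5 (B, w=120) cum 240  ← median
  y=5 (C, w=110) cum 350
  y=6 (E, w=60) cum 410
  y=14 (D, w=8) cum 418
⇒ y* = 5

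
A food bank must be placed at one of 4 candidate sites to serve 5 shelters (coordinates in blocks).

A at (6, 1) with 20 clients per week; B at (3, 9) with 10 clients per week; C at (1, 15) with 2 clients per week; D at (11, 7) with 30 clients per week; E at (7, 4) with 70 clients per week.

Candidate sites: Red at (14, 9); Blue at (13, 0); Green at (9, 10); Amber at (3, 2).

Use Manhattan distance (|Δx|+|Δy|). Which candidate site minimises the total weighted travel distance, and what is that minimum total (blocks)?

Amber, total 990 blocks

Total weighted distance at each candidate:
  Red (14, 9): total = 1458
  Blue (13, 0): total = 1374
  Green (9, 10): total = 1046
  Amber (3, 2): total = 990
Minimum is at Amber with total 990 blocks.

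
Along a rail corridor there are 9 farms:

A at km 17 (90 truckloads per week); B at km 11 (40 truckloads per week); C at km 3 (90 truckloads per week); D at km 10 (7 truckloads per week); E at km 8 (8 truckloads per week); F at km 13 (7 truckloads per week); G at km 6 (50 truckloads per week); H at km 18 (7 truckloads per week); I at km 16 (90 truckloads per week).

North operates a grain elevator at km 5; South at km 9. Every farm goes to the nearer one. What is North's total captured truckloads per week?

140

The indifferent point is the midpoint (5+9)/2 = 7; farms left of it (closer to North at 5) go to North, those right go to South.
  C at 3 (w=90) → North
  G at 6 (w=50) → North
  E at 8 (w=8) → South
  D at 10 (w=7) → South
  B at 11 (w=40) → South
  F at 13 (w=7) → South
  I at 16 (w=90) → South
  A at 17 (w=90) → South
  H at 18 (w=7) → South
North captures 140; South captures 249.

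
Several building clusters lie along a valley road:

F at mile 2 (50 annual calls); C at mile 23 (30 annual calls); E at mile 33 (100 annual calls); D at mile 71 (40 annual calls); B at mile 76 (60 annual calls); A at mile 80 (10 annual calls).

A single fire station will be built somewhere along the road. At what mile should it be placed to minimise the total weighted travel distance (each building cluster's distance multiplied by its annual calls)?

For a sum of weighted absolute distances on a line, the optimum is the weighted median (not the mean). Total weight W = 290; half-weight = 145.
Sort by position and accumulate weight:
  mile 2 (F, w=50) → cum 50
  mile 23 (C, w=30) → cum 80
  mile 33 (E, w=100) → cum 180  ≥ 145 → median here
  mile 71 (D, w=40) → cum 220
  mile 76 (B, w=60) → cum 280
  mile 80 (A, w=10) → cum 290
Optimal location: mile 33.

x = 33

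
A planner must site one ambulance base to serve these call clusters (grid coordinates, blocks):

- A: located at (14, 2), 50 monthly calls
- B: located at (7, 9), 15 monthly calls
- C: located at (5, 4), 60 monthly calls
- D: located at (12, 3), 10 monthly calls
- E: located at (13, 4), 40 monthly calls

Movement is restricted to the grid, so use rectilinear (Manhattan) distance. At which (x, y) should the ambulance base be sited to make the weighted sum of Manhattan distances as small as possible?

Manhattan distance separates: Σwᵢ(|x−xᵢ|+|y−yᵢ|) = Σwᵢ|x−xᵢ| + Σwᵢ|y−yᵢ|, so x and y are optimised independently as 1-D weighted medians.
Total weight W = 175; half = 87.5.
x-coordinate, sorted with cumulative weight:
  x=5 (C, w=60) cum 60
  x=7 (B, w=15) cum 75
  x=12 (D, w=10) cum 85
  x=13 (E, w=40) cum 125  ← median
  x=14 (A, w=50) cum 175
⇒ x* = 13
y-coordinate, sorted with cumulative weight:
  y=2 (A, w=50) cum 50
  y=3 (D, w=10) cum 60
  y=4 (C, w=60) cum 120  ← median
  y=4 (E, w=40) cum 160
  y=9 (B, w=15) cum 175
⇒ y* = 4

(13, 4)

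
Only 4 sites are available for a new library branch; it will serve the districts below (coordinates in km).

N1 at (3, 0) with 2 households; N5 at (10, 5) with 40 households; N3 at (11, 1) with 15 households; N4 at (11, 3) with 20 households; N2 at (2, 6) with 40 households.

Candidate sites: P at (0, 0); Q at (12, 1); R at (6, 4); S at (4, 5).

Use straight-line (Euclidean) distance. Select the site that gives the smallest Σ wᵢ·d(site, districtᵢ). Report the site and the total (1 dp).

R, total 543.3 km

Total weighted distance at each candidate:
  P (0, 0): total = 1099.9
  Q (12, 1): total = 703.9
  R (6, 4): total = 543.3
  S (4, 5): total = 606.2
Minimum is at R with total 543.3 km.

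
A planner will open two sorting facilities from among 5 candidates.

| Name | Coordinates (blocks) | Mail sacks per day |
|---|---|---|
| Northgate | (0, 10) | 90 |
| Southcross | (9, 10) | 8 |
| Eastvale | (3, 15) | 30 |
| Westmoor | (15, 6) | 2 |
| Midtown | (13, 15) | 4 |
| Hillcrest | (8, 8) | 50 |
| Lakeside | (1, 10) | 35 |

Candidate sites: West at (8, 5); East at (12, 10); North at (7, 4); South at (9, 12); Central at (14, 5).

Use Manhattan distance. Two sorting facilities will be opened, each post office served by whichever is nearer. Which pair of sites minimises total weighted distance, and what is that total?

{West, South}, total 1820

Evaluate every pair (each demand assigned to the nearer of the two):
  {West, South}: total = 1820
  {South, Central}: total = 1908
  {East, South}: total = 1914
  {North, South}: total = 1924
  {West, East}: total = 2097
  {East, North}: total = 2197
  {East, Central}: total = 2237
  {West, Central}: total = 2286
  {West, North}: total = 2314
  {North, Central}: total = 2402
Best pair: {West, South} with total 1820.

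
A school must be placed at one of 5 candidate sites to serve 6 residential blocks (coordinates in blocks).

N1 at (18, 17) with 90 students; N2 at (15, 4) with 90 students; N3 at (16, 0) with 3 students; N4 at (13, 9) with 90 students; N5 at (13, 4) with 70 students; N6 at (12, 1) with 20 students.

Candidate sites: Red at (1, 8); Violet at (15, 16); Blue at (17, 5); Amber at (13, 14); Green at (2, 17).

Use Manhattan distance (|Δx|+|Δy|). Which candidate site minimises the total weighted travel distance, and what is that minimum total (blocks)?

Blue, total 2708 blocks

Total weighted distance at each candidate:
  Red (1, 8): total = 6679
  Violet (15, 16): total = 3641
  Blue (17, 5): total = 2708
  Amber (13, 14): total = 3281
  Green (2, 17): total = 7783
Minimum is at Blue with total 2708 blocks.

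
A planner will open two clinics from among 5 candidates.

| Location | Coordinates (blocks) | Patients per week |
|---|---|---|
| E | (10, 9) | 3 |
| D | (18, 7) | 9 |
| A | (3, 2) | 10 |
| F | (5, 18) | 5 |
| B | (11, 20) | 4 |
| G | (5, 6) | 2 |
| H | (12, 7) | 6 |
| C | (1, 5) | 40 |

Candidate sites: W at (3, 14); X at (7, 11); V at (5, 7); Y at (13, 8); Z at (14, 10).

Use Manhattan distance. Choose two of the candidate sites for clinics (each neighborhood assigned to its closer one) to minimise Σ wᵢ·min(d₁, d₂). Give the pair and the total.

{V, Y}, total 501

Evaluate every pair (each demand assigned to the nearer of the two):
  {V, Y}: total = 501
  {V, Z}: total = 527
  {W, V}: total = 578
  {X, V}: total = 583
  {W, Y}: total = 744
  {W, Z}: total = 770
  {X, Y}: total = 799
  {X, Z}: total = 829
  {W, X}: total = 860
  {Y, Z}: total = 995
Best pair: {V, Y} with total 501.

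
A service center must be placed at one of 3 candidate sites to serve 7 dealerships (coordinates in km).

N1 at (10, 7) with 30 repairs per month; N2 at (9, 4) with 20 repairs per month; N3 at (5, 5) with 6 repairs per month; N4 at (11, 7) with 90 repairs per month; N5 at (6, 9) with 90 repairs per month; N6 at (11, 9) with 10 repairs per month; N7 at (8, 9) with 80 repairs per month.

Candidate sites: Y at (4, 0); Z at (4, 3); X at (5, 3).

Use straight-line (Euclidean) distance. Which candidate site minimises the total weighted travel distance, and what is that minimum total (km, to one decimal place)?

X, total 2104.5 km

Total weighted distance at each candidate:
  Y (4, 0): total = 3057.9
  Z (4, 3): total = 2295.6
  X (5, 3): total = 2104.5
Minimum is at X with total 2104.5 km.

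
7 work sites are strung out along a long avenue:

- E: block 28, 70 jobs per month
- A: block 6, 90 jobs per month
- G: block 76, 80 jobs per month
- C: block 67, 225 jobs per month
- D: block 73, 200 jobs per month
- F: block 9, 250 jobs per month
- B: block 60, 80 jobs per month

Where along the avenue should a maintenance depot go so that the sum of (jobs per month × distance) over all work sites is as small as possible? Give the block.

For a sum of weighted absolute distances on a line, the optimum is the weighted median (not the mean). Total weight W = 995; half-weight = 497.5.
Sort by position and accumulate weight:
  block 6 (A, w=90) → cum 90
  block 9 (F, w=250) → cum 340
  block 28 (E, w=70) → cum 410
  block 60 (B, w=80) → cum 490
  block 67 (C, w=225) → cum 715  ≥ 497.5 → median here
  block 73 (D, w=200) → cum 915
  block 76 (G, w=80) → cum 995
Optimal location: block 67.

x = 67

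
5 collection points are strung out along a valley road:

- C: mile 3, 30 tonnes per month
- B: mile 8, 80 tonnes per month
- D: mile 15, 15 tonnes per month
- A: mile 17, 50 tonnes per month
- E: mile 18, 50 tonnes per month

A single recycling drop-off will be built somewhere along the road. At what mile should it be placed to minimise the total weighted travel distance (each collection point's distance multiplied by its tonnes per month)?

x = 15

For a sum of weighted absolute distances on a line, the optimum is the weighted median (not the mean). Total weight W = 225; half-weight = 112.5.
Sort by position and accumulate weight:
  mile 3 (C, w=30) → cum 30
  mile 8 (B, w=80) → cum 110
  mile 15 (D, w=15) → cum 125  ≥ 112.5 → median here
  mile 17 (A, w=50) → cum 175
  mile 18 (E, w=50) → cum 225
Optimal location: mile 15.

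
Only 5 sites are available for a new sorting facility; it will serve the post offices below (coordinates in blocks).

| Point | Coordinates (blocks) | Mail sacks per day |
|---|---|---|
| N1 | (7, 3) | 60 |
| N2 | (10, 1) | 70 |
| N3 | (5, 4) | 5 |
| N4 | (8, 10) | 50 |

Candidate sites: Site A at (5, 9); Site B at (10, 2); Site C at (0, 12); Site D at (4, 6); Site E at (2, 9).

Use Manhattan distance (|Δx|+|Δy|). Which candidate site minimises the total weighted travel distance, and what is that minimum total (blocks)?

Total weighted distance at each candidate:
  Site A (5, 9): total = 1615
  Site B (10, 2): total = 845
  Site C (0, 12): total = 2995
  Site D (4, 6): total = 1545
  Site E (2, 9): total = 2170
Minimum is at Site B with total 845 blocks.

Site B, total 845 blocks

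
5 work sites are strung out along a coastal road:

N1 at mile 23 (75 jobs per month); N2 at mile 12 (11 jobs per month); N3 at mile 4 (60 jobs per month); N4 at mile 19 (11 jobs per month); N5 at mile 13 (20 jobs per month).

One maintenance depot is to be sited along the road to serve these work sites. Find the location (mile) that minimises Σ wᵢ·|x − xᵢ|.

For a sum of weighted absolute distances on a line, the optimum is the weighted median (not the mean). Total weight W = 177; half-weight = 88.5.
Sort by position and accumulate weight:
  mile 4 (N3, w=60) → cum 60
  mile 12 (N2, w=11) → cum 71
  mile 13 (N5, w=20) → cum 91  ≥ 88.5 → median here
  mile 19 (N4, w=11) → cum 102
  mile 23 (N1, w=75) → cum 177
Optimal location: mile 13.

x = 13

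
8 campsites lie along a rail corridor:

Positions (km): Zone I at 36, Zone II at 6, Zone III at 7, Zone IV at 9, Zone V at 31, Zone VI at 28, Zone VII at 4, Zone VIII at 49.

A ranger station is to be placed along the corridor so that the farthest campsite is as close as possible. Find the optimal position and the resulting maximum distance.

location 26.5, max distance 22.5

The 1-center on a line is the midpoint of the two extreme points: leftmost at 4, rightmost at 49.
Optimal location = (4 + 49)/2 = 26.5; maximum distance = (49 − 4)/2 = 22.5.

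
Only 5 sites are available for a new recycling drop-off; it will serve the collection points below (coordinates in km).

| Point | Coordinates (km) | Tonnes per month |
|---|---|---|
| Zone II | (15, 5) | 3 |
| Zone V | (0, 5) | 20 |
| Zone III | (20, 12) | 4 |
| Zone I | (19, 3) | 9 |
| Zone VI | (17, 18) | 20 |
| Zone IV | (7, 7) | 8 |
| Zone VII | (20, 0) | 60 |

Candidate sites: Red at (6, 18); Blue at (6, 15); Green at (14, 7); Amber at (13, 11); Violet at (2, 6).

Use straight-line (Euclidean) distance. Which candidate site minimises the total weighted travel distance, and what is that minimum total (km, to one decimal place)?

Total weighted distance at each candidate:
  Red (6, 18): total = 2249.9
  Blue (6, 15): total = 2013.7
  Green (14, 7): total = 1215.6
  Amber (13, 11): total = 1424.9
  Violet (2, 6): total = 1878.5
Minimum is at Green with total 1215.6 km.

Green, total 1215.6 km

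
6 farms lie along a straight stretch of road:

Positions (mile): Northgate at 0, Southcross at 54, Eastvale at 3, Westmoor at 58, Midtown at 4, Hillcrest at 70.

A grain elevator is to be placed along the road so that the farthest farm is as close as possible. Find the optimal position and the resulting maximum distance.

location 35, max distance 35

The 1-center on a line is the midpoint of the two extreme points: leftmost at 0, rightmost at 70.
Optimal location = (0 + 70)/2 = 35; maximum distance = (70 − 0)/2 = 35.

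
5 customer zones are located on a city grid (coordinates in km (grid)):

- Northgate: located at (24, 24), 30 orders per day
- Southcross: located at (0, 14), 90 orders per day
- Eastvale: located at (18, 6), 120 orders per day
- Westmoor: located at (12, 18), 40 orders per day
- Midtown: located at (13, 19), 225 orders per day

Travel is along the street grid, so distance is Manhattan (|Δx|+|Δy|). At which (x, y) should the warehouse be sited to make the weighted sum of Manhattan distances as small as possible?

Manhattan distance separates: Σwᵢ(|x−xᵢ|+|y−yᵢ|) = Σwᵢ|x−xᵢ| + Σwᵢ|y−yᵢ|, so x and y are optimised independently as 1-D weighted medians.
Total weight W = 505; half = 252.5.
x-coordinate, sorted with cumulative weight:
  x=0 (Southcross, w=90) cum 90
  x=12 (Westmoor, w=40) cum 130
  x=13 (Midtown, w=225) cum 355  ← median
  x=18 (Eastvale, w=120) cum 475
  x=24 (Northgate, w=30) cum 505
⇒ x* = 13
y-coordinate, sorted with cumulative weight:
  y=6 (Eastvale, w=120) cum 120
  y=14 (Southcross, w=90) cum 210
  y=18 (Westmoor, w=40) cum 250
  y=19 (Midtown, w=225) cum 475  ← median
  y=24 (Northgate, w=30) cum 505
⇒ y* = 19

(13, 19)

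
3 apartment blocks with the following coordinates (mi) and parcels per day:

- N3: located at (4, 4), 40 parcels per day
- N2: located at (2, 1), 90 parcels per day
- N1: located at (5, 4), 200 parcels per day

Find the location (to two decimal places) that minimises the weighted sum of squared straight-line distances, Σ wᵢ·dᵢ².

(4.06, 3.18)

The minimiser of Σwᵢ‖p−pᵢ‖² is the weighted centroid p* = (Σwᵢpᵢ)/(Σwᵢ).
Σwᵢ = 330.
Σwᵢxᵢ = 40·4 + 90·2 + 200·5 = 1340.
Σwᵢyᵢ = 40·4 + 90·1 + 200·4 = 1050.
x* = 1340/330 = 4.06, y* = 1050/330 = 3.18.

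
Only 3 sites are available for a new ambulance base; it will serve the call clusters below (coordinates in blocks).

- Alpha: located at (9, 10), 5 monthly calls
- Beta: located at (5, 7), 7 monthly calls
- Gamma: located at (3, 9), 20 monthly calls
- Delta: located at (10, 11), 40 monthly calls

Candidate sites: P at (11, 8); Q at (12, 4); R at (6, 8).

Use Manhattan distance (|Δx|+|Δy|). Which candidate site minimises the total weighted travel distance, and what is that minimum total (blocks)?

Total weighted distance at each candidate:
  P (11, 8): total = 409
  Q (12, 4): total = 755
  R (6, 8): total = 399
Minimum is at R with total 399 blocks.

R, total 399 blocks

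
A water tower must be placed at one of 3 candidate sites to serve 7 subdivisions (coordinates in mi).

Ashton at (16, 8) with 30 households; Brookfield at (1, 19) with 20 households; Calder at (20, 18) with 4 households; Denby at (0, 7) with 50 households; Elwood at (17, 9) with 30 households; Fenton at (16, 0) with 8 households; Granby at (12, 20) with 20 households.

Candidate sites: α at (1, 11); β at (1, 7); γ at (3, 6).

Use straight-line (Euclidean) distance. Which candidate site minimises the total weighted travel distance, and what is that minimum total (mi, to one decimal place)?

γ, total 1775.9 mi

Total weighted distance at each candidate:
  α (1, 11): total = 1822.9
  β (1, 7): total = 1785.6
  γ (3, 6): total = 1775.9
Minimum is at γ with total 1775.9 mi.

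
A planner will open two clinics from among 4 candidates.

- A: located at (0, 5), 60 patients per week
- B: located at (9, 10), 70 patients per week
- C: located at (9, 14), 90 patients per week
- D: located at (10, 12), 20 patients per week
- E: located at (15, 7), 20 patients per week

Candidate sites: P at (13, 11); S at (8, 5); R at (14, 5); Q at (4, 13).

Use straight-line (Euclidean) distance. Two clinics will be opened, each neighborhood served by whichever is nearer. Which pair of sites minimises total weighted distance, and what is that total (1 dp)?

Evaluate every pair (each demand assigned to the nearer of the two):
  {P, S}: total = 1371.3
  {P, Q}: total = 1428.0
  {S, Q}: total = 1563.1
  {R, Q}: total = 1570.1
  {P, R}: total = 1686.6
  {S, R}: total = 1842.2
Best pair: {P, S} with total 1371.3.

{P, S}, total 1371.3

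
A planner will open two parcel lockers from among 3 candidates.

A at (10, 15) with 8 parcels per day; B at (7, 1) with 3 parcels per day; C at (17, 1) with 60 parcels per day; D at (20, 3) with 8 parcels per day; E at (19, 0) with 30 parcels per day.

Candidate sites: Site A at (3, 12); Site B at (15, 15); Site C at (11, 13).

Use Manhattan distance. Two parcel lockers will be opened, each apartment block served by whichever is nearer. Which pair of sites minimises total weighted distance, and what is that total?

{Site B, Site C}, total 1738

Evaluate every pair (each demand assigned to the nearer of the two):
  {Site B, Site C}: total = 1738
  {Site A, Site B}: total = 1751
  {Site A, Site C}: total = 1931
Best pair: {Site B, Site C} with total 1738.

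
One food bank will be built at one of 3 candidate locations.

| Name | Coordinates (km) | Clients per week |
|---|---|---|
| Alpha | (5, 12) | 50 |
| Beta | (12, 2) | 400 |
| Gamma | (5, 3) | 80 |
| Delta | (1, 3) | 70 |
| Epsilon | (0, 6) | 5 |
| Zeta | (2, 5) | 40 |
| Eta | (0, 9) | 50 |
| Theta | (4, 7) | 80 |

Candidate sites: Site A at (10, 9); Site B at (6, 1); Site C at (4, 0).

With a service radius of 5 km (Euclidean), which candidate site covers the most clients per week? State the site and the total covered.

Coverage radius r = 5 km; a point is covered iff (Δx)²+(Δy)² ≤ 5² = 25.
  Site A (10, 9): covers {none} → 0
  Site B (6, 1): covers {Gamma} → 80
  Site C (4, 0): covers {Gamma, Delta} → 150
Maximum coverage at Site C: 150 clients per week.

Site C, covering 150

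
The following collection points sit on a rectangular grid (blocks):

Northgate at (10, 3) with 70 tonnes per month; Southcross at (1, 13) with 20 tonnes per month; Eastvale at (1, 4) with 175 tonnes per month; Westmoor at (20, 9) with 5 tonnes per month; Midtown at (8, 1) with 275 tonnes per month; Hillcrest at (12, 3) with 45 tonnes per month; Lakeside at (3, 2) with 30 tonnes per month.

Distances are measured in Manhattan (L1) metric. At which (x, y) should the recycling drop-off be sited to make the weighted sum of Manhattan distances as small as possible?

(8, 3)

Manhattan distance separates: Σwᵢ(|x−xᵢ|+|y−yᵢ|) = Σwᵢ|x−xᵢ| + Σwᵢ|y−yᵢ|, so x and y are optimised independently as 1-D weighted medians.
Total weight W = 620; half = 310.
x-coordinate, sorted with cumulative weight:
  x=1 (Southcross, w=20) cum 20
  x=1 (Eastvale, w=175) cum 195
  x=3 (Lakeside, w=30) cum 225
  x=8 (Midtown, w=275) cum 500  ← median
  x=10 (Northgate, w=70) cum 570
  x=12 (Hillcrest, w=45) cum 615
  x=20 (Westmoor, w=5) cum 620
⇒ x* = 8
y-coordinate, sorted with cumulative weight:
  y=1 (Midtown, w=275) cum 275
  y=2 (Lakeside, w=30) cum 305
  y=3 (Northgate, w=70) cum 375  ← median
  y=3 (Hillcrest, w=45) cum 420
  y=4 (Eastvale, w=175) cum 595
  y=9 (Westmoor, w=5) cum 600
  y=13 (Southcross, w=20) cum 620
⇒ y* = 3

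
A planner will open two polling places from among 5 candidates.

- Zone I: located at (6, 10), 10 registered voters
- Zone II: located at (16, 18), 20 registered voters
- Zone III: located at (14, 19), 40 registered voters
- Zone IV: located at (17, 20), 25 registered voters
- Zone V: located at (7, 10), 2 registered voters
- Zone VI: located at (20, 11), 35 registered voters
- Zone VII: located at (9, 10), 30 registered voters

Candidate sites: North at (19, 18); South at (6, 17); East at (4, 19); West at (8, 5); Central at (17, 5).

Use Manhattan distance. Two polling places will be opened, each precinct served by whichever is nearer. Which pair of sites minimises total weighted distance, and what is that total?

{North, West}, total 942

Evaluate every pair (each demand assigned to the nearer of the two):
  {North, West}: total = 942
  {North, South}: total = 1066
  {North, East}: total = 1234
  {North, Central}: total = 1260
  {South, Central}: total = 1671
  {East, Central}: total = 1849
  {South, West}: total = 1862
  {East, West}: total = 1902
  {West, Central}: total = 1912
  {South, East}: total = 2056
Best pair: {North, West} with total 942.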